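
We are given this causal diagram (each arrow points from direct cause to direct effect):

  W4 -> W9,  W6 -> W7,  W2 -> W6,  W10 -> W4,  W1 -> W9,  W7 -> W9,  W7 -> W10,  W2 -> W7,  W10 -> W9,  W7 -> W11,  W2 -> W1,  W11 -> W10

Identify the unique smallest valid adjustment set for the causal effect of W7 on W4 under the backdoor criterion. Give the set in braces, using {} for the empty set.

Variables eligible for adjustment (non-descendants of W7, excluding W7 and W4): {W1, W2, W6}.
Backdoor paths from W7 to W4:
  P1: W7 <- W2 -> W1 -> W9 <- W10 -> W4
  P2: W7 <- W2 -> W1 -> W9 <- W4
  P3: W7 <- W6 <- W2 -> W1 -> W9 <- W10 -> W4
  P4: W7 <- W6 <- W2 -> W1 -> W9 <- W4
Each backdoor path contains an unconditioned collider, so every path is already blocked with the empty conditioning set:
  P1: blocked at collider W9 (neither it nor any descendant is in the conditioning set).
  P2: blocked at collider W9 (neither it nor any descendant is in the conditioning set).
  P3: blocked at collider W9 (neither it nor any descendant is in the conditioning set).
  P4: blocked at collider W9 (neither it nor any descendant is in the conditioning set).
The empty set is therefore the unique smallest valid set.

{}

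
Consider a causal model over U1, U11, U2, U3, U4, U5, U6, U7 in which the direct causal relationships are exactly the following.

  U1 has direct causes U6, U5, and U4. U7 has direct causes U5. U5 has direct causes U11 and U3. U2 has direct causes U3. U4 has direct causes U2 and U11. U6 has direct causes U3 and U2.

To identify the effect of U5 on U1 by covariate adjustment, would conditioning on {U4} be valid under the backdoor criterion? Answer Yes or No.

Backdoor paths from U5 to U1 (paths whose first edge points into U5):
  P1: U5 <- U3 -> U2 -> U6 -> U1
  P2: U5 <- U3 -> U2 -> U4 -> U1
  P3: U5 <- U3 -> U6 <- U2 -> U4 -> U1
  P4: U5 <- U3 -> U6 -> U1
  P5: U5 <- U11 -> U4 <- U2 <- U3 -> U6 -> U1
  P6: U5 <- U11 -> U4 <- U2 -> U6 -> U1
  P7: U5 <- U11 -> U4 -> U1
Condition 1 (no descendant of U5 in the set): holds — descendants of U5 are {U1, U7}; none are in {U4}.
Condition 2 (every backdoor path blocked by {U4}):
  P1: open — no interior node is in the conditioning set.
  P2: blocked at chain node U4 ∈ conditioning set.
  P3: blocked at collider U6 (neither it nor any descendant is in the conditioning set).
  P4: open — no interior node is in the conditioning set.
  P5: open — collider(s) U4 are conditioned on (or have a conditioned descendant) and no non-collider on the path is in the set.
  P6: open — collider(s) U4 are conditioned on (or have a conditioned descendant) and no non-collider on the path is in the set.
  P7: blocked at chain node U4 ∈ conditioning set.
{U4} does not satisfy the backdoor criterion.

No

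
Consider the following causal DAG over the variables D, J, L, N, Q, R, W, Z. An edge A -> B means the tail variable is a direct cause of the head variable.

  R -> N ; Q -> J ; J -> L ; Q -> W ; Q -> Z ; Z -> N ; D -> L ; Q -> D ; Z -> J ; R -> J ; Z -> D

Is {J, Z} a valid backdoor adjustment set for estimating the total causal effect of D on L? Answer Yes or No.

Backdoor paths from D to L (paths whose first edge points into D):
  P1: D <- Q -> Z -> J -> L
  P2: D <- Q -> Z -> N <- R -> J -> L
  P3: D <- Q -> J -> L
  P4: D <- Z <- Q -> J -> L
  P5: D <- Z -> J -> L
  P6: D <- Z -> N <- R -> J -> L
Condition 1 (no descendant of D in the set): holds — descendants of D are {L}; none are in {J, Z}.
Condition 2 (every backdoor path blocked by {J, Z}):
  P1: blocked at chain node Z ∈ conditioning set.
  P2: blocked at chain node Z ∈ conditioning set.
  P3: blocked at chain node J ∈ conditioning set.
  P4: blocked at chain node Z ∈ conditioning set.
  P5: blocked at fork node Z ∈ conditioning set.
  P6: blocked at fork node Z ∈ conditioning set.
{J, Z} satisfies the backdoor criterion.

Yes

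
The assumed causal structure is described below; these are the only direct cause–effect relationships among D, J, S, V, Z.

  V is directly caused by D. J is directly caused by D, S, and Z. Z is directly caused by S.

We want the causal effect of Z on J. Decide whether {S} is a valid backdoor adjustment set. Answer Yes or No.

Yes

Backdoor paths from Z to J (paths whose first edge points into Z):
  P1: Z <- S -> J
Condition 1 (no descendant of Z in the set): holds — descendants of Z are {J}; none are in {S}.
Condition 2 (every backdoor path blocked by {S}):
  P1: blocked at fork node S ∈ conditioning set.
{S} satisfies the backdoor criterion.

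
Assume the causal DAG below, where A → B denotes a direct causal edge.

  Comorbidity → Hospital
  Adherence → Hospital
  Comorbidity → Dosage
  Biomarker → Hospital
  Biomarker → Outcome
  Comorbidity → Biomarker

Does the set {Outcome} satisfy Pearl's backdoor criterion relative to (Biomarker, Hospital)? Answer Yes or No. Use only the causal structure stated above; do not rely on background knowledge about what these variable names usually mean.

Backdoor paths from Biomarker to Hospital (paths whose first edge points into Biomarker):
  P1: Biomarker <- Comorbidity -> Hospital
Condition 1 (no descendant of Biomarker in the set): FAILS — Outcome is a descendant of Biomarker.
Condition 2 (every backdoor path blocked by {Outcome}):
  P1: open — no interior node is in the conditioning set.
{Outcome} does not satisfy the backdoor criterion.

No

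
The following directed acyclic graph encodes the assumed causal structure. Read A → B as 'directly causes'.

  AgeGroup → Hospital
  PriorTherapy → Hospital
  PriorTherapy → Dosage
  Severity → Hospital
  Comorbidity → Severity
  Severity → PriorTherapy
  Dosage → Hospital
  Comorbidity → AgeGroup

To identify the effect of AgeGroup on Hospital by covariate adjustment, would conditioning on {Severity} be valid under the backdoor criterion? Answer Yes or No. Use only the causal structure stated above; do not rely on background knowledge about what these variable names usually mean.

Yes

Backdoor paths from AgeGroup to Hospital (paths whose first edge points into AgeGroup):
  P1: AgeGroup <- Comorbidity -> Severity -> PriorTherapy -> Dosage -> Hospital
  P2: AgeGroup <- Comorbidity -> Severity -> PriorTherapy -> Hospital
  P3: AgeGroup <- Comorbidity -> Severity -> Hospital
Condition 1 (no descendant of AgeGroup in the set): holds — descendants of AgeGroup are {Hospital}; none are in {Severity}.
Condition 2 (every backdoor path blocked by {Severity}):
  P1: blocked at chain node Severity ∈ conditioning set.
  P2: blocked at chain node Severity ∈ conditioning set.
  P3: blocked at chain node Severity ∈ conditioning set.
{Severity} satisfies the backdoor criterion.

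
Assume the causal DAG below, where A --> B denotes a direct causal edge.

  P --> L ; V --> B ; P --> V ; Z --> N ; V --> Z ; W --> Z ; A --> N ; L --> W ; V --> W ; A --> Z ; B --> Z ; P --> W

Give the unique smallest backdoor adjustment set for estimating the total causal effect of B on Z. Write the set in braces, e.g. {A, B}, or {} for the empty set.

Variables eligible for adjustment (non-descendants of B, excluding B and Z): {A, L, P, V, W}.
Backdoor paths from B to Z:
  P1: B <- V <- P -> L -> W -> Z
  P2: B <- V <- P -> W -> Z
  P3: B <- V -> W -> Z
  P4: B <- V -> Z
The empty set is not sufficient: P1 (B <- V <- P -> L -> W -> Z) has no collider blocking it and no conditioned non-collider, so it is open.
Try {V}:
  P1: blocked at chain node V ∈ conditioning set.
  P2: blocked at chain node V ∈ conditioning set.
  P3: blocked at fork node V ∈ conditioning set.
  P4: blocked at fork node V ∈ conditioning set.
{V} contains no descendant of B and blocks every backdoor path.
No other singleton works — e.g. {A} leaves P1 open — so {V} is the unique smallest valid adjustment set.

{V}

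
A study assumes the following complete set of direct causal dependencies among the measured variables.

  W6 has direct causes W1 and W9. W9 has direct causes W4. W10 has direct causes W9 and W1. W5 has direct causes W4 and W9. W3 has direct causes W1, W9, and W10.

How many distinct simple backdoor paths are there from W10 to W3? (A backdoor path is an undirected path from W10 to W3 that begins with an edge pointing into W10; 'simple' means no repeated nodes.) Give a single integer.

4

A backdoor path from W10 to W3 is any simple undirected path whose first edge points into W10 (i.e. leaves W10 via a parent).
Parents of W10: {W1, W9}.
Enumerating:
  P1: W10 <- W1 -> W6 <- W9 -> W3
  P2: W10 <- W1 -> W3
  P3: W10 <- W9 -> W6 <- W1 -> W3
  P4: W10 <- W9 -> W3
That exhausts the simple backdoor paths. Count: 4.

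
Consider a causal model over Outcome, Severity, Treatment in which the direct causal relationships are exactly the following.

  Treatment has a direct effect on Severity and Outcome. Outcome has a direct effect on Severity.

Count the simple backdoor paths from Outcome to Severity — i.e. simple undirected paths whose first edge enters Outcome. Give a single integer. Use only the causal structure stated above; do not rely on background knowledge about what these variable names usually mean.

A backdoor path from Outcome to Severity is any simple undirected path whose first edge points into Outcome (i.e. leaves Outcome via a parent).
Parents of Outcome: {Treatment}.
Enumerating:
  P1: Outcome <- Treatment -> Severity
That exhausts the simple backdoor paths. Count: 1.

1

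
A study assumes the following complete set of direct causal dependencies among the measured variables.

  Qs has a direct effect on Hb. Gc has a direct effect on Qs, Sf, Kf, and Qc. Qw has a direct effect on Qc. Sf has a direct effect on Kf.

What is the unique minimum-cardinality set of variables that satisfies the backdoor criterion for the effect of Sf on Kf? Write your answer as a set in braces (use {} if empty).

{Gc}

Variables eligible for adjustment (non-descendants of Sf, excluding Sf and Kf): {Gc, Hb, Qc, Qs, Qw}.
Backdoor paths from Sf to Kf:
  P1: Sf <- Gc -> Kf
The empty set is not sufficient: P1 (Sf <- Gc -> Kf) has no collider blocking it and no conditioned non-collider, so it is open.
Try {Gc}:
  P1: blocked at fork node Gc ∈ conditioning set.
{Gc} contains no descendant of Sf and blocks every backdoor path.
No other singleton works — e.g. {Qs} leaves P1 open — so {Gc} is the unique smallest valid adjustment set.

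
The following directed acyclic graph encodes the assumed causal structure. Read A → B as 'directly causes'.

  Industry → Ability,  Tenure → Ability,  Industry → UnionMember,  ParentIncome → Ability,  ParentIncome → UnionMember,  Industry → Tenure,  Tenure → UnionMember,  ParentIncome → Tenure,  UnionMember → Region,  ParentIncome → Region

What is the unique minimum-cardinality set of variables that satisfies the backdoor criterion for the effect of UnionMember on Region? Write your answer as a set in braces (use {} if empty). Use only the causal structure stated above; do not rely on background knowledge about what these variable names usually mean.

{ParentIncome}

Variables eligible for adjustment (non-descendants of UnionMember, excluding UnionMember and Region): {Ability, Industry, ParentIncome, Tenure}.
Backdoor paths from UnionMember to Region:
  P1: UnionMember <- ParentIncome -> Region
  P2: UnionMember <- Industry -> Tenure <- ParentIncome -> Region
  P3: UnionMember <- Industry -> Tenure -> Ability <- ParentIncome -> Region
  P4: UnionMember <- Industry -> Ability <- ParentIncome -> Region
  P5: UnionMember <- Industry -> Ability <- Tenure <- ParentIncome -> Region
  P6: UnionMember <- Tenure <- ParentIncome -> Region
  P7: UnionMember <- Tenure <- Industry -> Ability <- ParentIncome -> Region
  P8: UnionMember <- Tenure -> Ability <- ParentIncome -> Region
The empty set is not sufficient: P1 (UnionMember <- ParentIncome -> Region) has no collider blocking it and no conditioned non-collider, so it is open.
Try {ParentIncome}:
  P1: blocked at fork node ParentIncome ∈ conditioning set.
  P2: blocked at collider Tenure (neither it nor any descendant is in the conditioning set).
  P3: blocked at collider Ability (neither it nor any descendant is in the conditioning set).
  P4: blocked at collider Ability (neither it nor any descendant is in the conditioning set).
  P5: blocked at collider Ability (neither it nor any descendant is in the conditioning set).
  P6: blocked at fork node ParentIncome ∈ conditioning set.
  P7: blocked at collider Ability (neither it nor any descendant is in the conditioning set).
  P8: blocked at collider Ability (neither it nor any descendant is in the conditioning set).
{ParentIncome} contains no descendant of UnionMember and blocks every backdoor path.
No other singleton works — e.g. {Industry} leaves P1 open — so {ParentIncome} is the unique smallest valid adjustment set.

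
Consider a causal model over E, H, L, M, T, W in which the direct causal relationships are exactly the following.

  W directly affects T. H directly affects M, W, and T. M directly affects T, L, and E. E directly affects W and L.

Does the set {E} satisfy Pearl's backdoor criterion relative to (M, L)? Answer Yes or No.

No

Backdoor paths from M to L (paths whose first edge points into M):
  P1: M <- H -> W <- E -> L
  P2: M <- H -> T <- W <- E -> L
Condition 1 (no descendant of M in the set): FAILS — E is a descendant of M.
Condition 2 (every backdoor path blocked by {E}):
  P1: blocked at collider W (neither it nor any descendant is in the conditioning set).
  P2: blocked at collider T (neither it nor any descendant is in the conditioning set).
{E} does not satisfy the backdoor criterion.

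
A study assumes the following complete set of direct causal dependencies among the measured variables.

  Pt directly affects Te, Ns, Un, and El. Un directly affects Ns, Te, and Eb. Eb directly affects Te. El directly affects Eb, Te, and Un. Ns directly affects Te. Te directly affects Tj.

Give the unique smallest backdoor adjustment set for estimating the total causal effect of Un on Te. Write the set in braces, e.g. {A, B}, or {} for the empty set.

Variables eligible for adjustment (non-descendants of Un, excluding Un and Te): {El, Pt}.
Backdoor paths from Un to Te:
  P1: Un <- Pt -> El -> Eb -> Te
  P2: Un <- Pt -> El -> Te
  P3: Un <- Pt -> Ns -> Te
  P4: Un <- Pt -> Te
  P5: Un <- El <- Pt -> Ns -> Te
  P6: Un <- El <- Pt -> Te
  P7: Un <- El -> Eb -> Te
  P8: Un <- El -> Te
The empty set is not sufficient: P1 (Un <- Pt -> El -> Eb -> Te) has no collider blocking it and no conditioned non-collider, so it is open.
Try {El, Pt}:
  P1: blocked at fork node Pt ∈ conditioning set.
  P2: blocked at fork node Pt ∈ conditioning set.
  P3: blocked at fork node Pt ∈ conditioning set.
  P4: blocked at fork node Pt ∈ conditioning set.
  P5: blocked at chain node El ∈ conditioning set.
  P6: blocked at chain node El ∈ conditioning set.
  P7: blocked at fork node El ∈ conditioning set.
  P8: blocked at fork node El ∈ conditioning set.
{El, Pt} contains no descendant of Un and blocks every backdoor path.
Every element of {El, Pt} is needed (dropping El leaves P7 open; dropping Pt leaves P3 open), so no proper subset is valid.
Among all size-2 subsets of the eligible variables, only {El, Pt} blocks every backdoor path, so it is the unique smallest valid adjustment set.

{El, Pt}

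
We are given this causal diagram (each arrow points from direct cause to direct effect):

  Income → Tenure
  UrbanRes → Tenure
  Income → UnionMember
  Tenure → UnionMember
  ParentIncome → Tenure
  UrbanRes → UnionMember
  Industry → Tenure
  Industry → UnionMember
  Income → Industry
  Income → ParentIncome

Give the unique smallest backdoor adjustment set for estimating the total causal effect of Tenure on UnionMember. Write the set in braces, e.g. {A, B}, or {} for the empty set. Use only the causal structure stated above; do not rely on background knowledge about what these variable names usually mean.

{Income, Industry, UrbanRes}

Variables eligible for adjustment (non-descendants of Tenure, excluding Tenure and UnionMember): {Income, Industry, ParentIncome, UrbanRes}.
Backdoor paths from Tenure to UnionMember:
  P1: Tenure <- Income -> Industry -> UnionMember
  P2: Tenure <- Income -> UnionMember
  P3: Tenure <- UrbanRes -> UnionMember
  P4: Tenure <- ParentIncome <- Income -> Industry -> UnionMember
  P5: Tenure <- ParentIncome <- Income -> UnionMember
  P6: Tenure <- Industry <- Income -> UnionMember
  P7: Tenure <- Industry -> UnionMember
The empty set is not sufficient: P1 (Tenure <- Income -> Industry -> UnionMember) has no collider blocking it and no conditioned non-collider, so it is open.
Try {Income, Industry, UrbanRes}:
  P1: blocked at fork node Income ∈ conditioning set.
  P2: blocked at fork node Income ∈ conditioning set.
  P3: blocked at fork node UrbanRes ∈ conditioning set.
  P4: blocked at fork node Income ∈ conditioning set.
  P5: blocked at fork node Income ∈ conditioning set.
  P6: blocked at chain node Industry ∈ conditioning set.
  P7: blocked at fork node Industry ∈ conditioning set.
{Income, Industry, UrbanRes} contains no descendant of Tenure and blocks every backdoor path.
Every element of {Income, Industry, UrbanRes} is needed (dropping Income leaves P2 open; dropping Industry leaves P7 open; dropping UrbanRes leaves P3 open), so no proper subset is valid.
Among all size-3 subsets of the eligible variables, only {Income, Industry, UrbanRes} blocks every backdoor path, so it is the unique smallest valid adjustment set.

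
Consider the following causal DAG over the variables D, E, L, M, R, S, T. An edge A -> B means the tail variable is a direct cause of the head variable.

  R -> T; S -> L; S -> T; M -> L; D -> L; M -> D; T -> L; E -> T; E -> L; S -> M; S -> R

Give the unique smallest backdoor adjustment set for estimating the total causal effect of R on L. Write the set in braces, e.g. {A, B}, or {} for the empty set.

Variables eligible for adjustment (non-descendants of R, excluding R and L): {D, E, M, S}.
Backdoor paths from R to L:
  P1: R <- S -> M -> D -> L
  P2: R <- S -> M -> L
  P3: R <- S -> T <- E -> L
  P4: R <- S -> T -> L
  P5: R <- S -> L
The empty set is not sufficient: P1 (R <- S -> M -> D -> L) has no collider blocking it and no conditioned non-collider, so it is open.
Try {S}:
  P1: blocked at fork node S ∈ conditioning set.
  P2: blocked at fork node S ∈ conditioning set.
  P3: blocked at fork node S ∈ conditioning set.
  P4: blocked at fork node S ∈ conditioning set.
  P5: blocked at fork node S ∈ conditioning set.
{S} contains no descendant of R and blocks every backdoor path.
No other singleton works — e.g. {M} leaves P4 open — so {S} is the unique smallest valid adjustment set.

{S}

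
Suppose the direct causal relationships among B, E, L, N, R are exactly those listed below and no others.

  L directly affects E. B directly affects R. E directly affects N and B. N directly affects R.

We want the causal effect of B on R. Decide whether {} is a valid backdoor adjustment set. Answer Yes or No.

Backdoor paths from B to R (paths whose first edge points into B):
  P1: B <- E -> N -> R
Condition 1 (no descendant of B in the set): holds — descendants of B are {R}; none are in {}.
Condition 2 (every backdoor path blocked by {}):
  P1: open — no interior node is in the conditioning set.
{} does not satisfy the backdoor criterion.

No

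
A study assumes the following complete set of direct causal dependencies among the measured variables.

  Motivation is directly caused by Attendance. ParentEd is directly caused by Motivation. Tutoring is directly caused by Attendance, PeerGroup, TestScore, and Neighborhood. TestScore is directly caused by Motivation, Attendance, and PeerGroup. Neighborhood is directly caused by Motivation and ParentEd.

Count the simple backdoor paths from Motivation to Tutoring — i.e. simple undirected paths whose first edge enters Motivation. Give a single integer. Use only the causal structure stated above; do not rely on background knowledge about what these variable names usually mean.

A backdoor path from Motivation to Tutoring is any simple undirected path whose first edge points into Motivation (i.e. leaves Motivation via a parent).
Parents of Motivation: {Attendance}.
Enumerating:
  P1: Motivation <- Attendance -> TestScore <- PeerGroup -> Tutoring
  P2: Motivation <- Attendance -> TestScore -> Tutoring
  P3: Motivation <- Attendance -> Tutoring
That exhausts the simple backdoor paths. Count: 3.

3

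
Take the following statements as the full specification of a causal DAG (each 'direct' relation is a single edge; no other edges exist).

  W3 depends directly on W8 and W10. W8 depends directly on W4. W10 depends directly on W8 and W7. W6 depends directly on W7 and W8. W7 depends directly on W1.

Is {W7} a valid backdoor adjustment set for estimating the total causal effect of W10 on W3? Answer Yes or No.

No

Backdoor paths from W10 to W3 (paths whose first edge points into W10):
  P1: W10 <- W8 -> W3
  P2: W10 <- W7 -> W6 <- W8 -> W3
Condition 1 (no descendant of W10 in the set): holds — descendants of W10 are {W3}; none are in {W7}.
Condition 2 (every backdoor path blocked by {W7}):
  P1: open — no interior node is in the conditioning set.
  P2: blocked at fork node W7 ∈ conditioning set.
{W7} does not satisfy the backdoor criterion.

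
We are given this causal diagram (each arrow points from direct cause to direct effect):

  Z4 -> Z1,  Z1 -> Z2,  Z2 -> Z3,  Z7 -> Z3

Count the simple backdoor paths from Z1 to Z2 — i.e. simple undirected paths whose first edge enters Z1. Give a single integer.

A backdoor path from Z1 to Z2 is any simple undirected path whose first edge points into Z1 (i.e. leaves Z1 via a parent).
Parents of Z1: {Z4}.
No simple path from any parent of Z1 reaches Z2 without revisiting Z1, so there are no backdoor paths.

0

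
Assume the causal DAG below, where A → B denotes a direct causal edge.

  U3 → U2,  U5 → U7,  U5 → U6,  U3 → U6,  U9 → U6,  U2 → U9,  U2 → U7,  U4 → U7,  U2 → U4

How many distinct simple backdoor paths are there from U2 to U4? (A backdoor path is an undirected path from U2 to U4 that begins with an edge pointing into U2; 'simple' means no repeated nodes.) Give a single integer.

A backdoor path from U2 to U4 is any simple undirected path whose first edge points into U2 (i.e. leaves U2 via a parent).
Parents of U2: {U3}.
Enumerating:
  P1: U2 <- U3 -> U6 <- U5 -> U7 <- U4
That exhausts the simple backdoor paths. Count: 1.

1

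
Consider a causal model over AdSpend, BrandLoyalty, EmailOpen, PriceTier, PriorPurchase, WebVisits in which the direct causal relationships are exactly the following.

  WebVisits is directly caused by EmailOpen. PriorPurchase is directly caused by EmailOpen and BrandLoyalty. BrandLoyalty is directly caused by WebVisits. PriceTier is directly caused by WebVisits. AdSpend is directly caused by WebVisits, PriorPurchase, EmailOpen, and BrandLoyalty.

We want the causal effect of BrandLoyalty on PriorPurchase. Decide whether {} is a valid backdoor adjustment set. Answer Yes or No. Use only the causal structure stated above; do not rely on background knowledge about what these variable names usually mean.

Backdoor paths from BrandLoyalty to PriorPurchase (paths whose first edge points into BrandLoyalty):
  P1: BrandLoyalty <- WebVisits <- EmailOpen -> PriorPurchase
  P2: BrandLoyalty <- WebVisits <- EmailOpen -> AdSpend <- PriorPurchase
  P3: BrandLoyalty <- WebVisits -> AdSpend <- EmailOpen -> PriorPurchase
  P4: BrandLoyalty <- WebVisits -> AdSpend <- PriorPurchase
Condition 1 (no descendant of BrandLoyalty in the set): holds — descendants of BrandLoyalty are {AdSpend, PriorPurchase}; none are in {}.
Condition 2 (every backdoor path blocked by {}):
  P1: open — no interior node is in the conditioning set.
  P2: blocked at collider AdSpend (neither it nor any descendant is in the conditioning set).
  P3: blocked at collider AdSpend (neither it nor any descendant is in the conditioning set).
  P4: blocked at collider AdSpend (neither it nor any descendant is in the conditioning set).
{} does not satisfy the backdoor criterion.

No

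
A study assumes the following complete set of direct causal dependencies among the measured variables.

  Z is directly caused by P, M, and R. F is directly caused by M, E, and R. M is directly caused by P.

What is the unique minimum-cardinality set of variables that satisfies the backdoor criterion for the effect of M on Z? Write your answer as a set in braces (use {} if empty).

Variables eligible for adjustment (non-descendants of M, excluding M and Z): {E, P, R}.
Backdoor paths from M to Z:
  P1: M <- P -> Z
The empty set is not sufficient: P1 (M <- P -> Z) has no collider blocking it and no conditioned non-collider, so it is open.
Try {P}:
  P1: blocked at fork node P ∈ conditioning set.
{P} contains no descendant of M and blocks every backdoor path.
No other singleton works — e.g. {E} leaves P1 open — so {P} is the unique smallest valid adjustment set.

{P}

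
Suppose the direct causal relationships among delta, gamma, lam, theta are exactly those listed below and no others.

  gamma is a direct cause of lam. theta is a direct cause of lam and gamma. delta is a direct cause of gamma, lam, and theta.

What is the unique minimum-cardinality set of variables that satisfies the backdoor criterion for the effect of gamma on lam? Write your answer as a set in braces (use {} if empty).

{delta, theta}

Variables eligible for adjustment (non-descendants of gamma, excluding gamma and lam): {delta, theta}.
Backdoor paths from gamma to lam:
  P1: gamma <- delta -> theta -> lam
  P2: gamma <- delta -> lam
  P3: gamma <- theta <- delta -> lam
  P4: gamma <- theta -> lam
The empty set is not sufficient: P1 (gamma <- delta -> theta -> lam) has no collider blocking it and no conditioned non-collider, so it is open.
Try {delta, theta}:
  P1: blocked at fork node delta ∈ conditioning set.
  P2: blocked at fork node delta ∈ conditioning set.
  P3: blocked at chain node theta ∈ conditioning set.
  P4: blocked at fork node theta ∈ conditioning set.
{delta, theta} contains no descendant of gamma and blocks every backdoor path.
Every element of {delta, theta} is needed (dropping delta leaves P2 open; dropping theta leaves P4 open), so no proper subset is valid.
Among all size-2 subsets of the eligible variables, only {delta, theta} blocks every backdoor path, so it is the unique smallest valid adjustment set.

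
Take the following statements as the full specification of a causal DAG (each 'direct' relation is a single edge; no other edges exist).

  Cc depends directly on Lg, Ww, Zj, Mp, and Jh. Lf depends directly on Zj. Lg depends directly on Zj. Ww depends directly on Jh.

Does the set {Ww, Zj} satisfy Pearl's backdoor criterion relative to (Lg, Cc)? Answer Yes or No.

Yes

Backdoor paths from Lg to Cc (paths whose first edge points into Lg):
  P1: Lg <- Zj -> Cc
Condition 1 (no descendant of Lg in the set): holds — descendants of Lg are {Cc}; none are in {Ww, Zj}.
Condition 2 (every backdoor path blocked by {Ww, Zj}):
  P1: blocked at fork node Zj ∈ conditioning set.
{Ww, Zj} satisfies the backdoor criterion.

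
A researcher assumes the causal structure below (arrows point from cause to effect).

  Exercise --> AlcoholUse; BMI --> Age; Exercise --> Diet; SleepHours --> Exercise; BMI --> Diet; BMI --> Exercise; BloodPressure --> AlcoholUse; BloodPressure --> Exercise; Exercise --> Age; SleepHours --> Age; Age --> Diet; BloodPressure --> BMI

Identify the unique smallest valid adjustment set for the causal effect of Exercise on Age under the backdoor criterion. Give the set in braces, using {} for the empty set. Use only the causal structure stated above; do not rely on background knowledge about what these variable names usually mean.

Variables eligible for adjustment (non-descendants of Exercise, excluding Exercise and Age): {BMI, BloodPressure, SleepHours}.
Backdoor paths from Exercise to Age:
  P1: Exercise <- BloodPressure -> BMI -> Age
  P2: Exercise <- BloodPressure -> BMI -> Diet <- Age
  P3: Exercise <- BMI -> Age
  P4: Exercise <- BMI -> Diet <- Age
  P5: Exercise <- SleepHours -> Age
The empty set is not sufficient: P1 (Exercise <- BloodPressure -> BMI -> Age) has no collider blocking it and no conditioned non-collider, so it is open.
Try {BMI, SleepHours}:
  P1: blocked at chain node BMI ∈ conditioning set.
  P2: blocked at chain node BMI ∈ conditioning set.
  P3: blocked at fork node BMI ∈ conditioning set.
  P4: blocked at fork node BMI ∈ conditioning set.
  P5: blocked at fork node SleepHours ∈ conditioning set.
{BMI, SleepHours} contains no descendant of Exercise and blocks every backdoor path.
Every element of {BMI, SleepHours} is needed (dropping BMI leaves P1 open; dropping SleepHours leaves P5 open), so no proper subset is valid.
Among all size-2 subsets of the eligible variables, only {BMI, SleepHours} blocks every backdoor path, so it is the unique smallest valid adjustment set.

{BMI, SleepHours}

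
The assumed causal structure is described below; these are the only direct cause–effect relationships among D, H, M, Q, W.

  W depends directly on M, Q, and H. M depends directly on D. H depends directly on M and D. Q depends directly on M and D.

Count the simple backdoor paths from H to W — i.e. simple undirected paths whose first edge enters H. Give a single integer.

7

A backdoor path from H to W is any simple undirected path whose first edge points into H (i.e. leaves H via a parent).
Parents of H: {D, M}.
Enumerating:
  P1: H <- D -> M -> Q -> W
  P2: H <- D -> M -> W
  P3: H <- D -> Q <- M -> W
  P4: H <- D -> Q -> W
  P5: H <- M <- D -> Q -> W
  P6: H <- M -> Q -> W
  P7: H <- M -> W
That exhausts the simple backdoor paths. Count: 7.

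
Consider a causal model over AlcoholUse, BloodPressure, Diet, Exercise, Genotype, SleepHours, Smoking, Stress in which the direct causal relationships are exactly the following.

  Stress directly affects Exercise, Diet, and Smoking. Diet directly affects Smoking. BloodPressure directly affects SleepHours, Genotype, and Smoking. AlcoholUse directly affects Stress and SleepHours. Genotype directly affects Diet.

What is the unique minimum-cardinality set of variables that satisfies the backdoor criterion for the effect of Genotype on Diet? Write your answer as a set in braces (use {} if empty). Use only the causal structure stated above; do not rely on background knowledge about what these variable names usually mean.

Variables eligible for adjustment (non-descendants of Genotype, excluding Genotype and Diet): {AlcoholUse, BloodPressure, Exercise, SleepHours, Stress}.
Backdoor paths from Genotype to Diet:
  P1: Genotype <- BloodPressure -> SleepHours <- AlcoholUse -> Stress -> Diet
  P2: Genotype <- BloodPressure -> SleepHours <- AlcoholUse -> Stress -> Smoking <- Diet
  P3: Genotype <- BloodPressure -> Smoking <- Stress -> Diet
  P4: Genotype <- BloodPressure -> Smoking <- Diet
Each backdoor path contains an unconditioned collider, so every path is already blocked with the empty conditioning set:
  P1: blocked at collider SleepHours (neither it nor any descendant is in the conditioning set).
  P2: blocked at collider SleepHours (neither it nor any descendant is in the conditioning set).
  P3: blocked at collider Smoking (neither it nor any descendant is in the conditioning set).
  P4: blocked at collider Smoking (neither it nor any descendant is in the conditioning set).
The empty set is therefore the unique smallest valid set.

{}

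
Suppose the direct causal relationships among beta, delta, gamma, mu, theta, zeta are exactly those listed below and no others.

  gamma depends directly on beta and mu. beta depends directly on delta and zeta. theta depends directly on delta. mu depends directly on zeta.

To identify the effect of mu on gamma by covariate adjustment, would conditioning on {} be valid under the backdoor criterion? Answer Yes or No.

Backdoor paths from mu to gamma (paths whose first edge points into mu):
  P1: mu <- zeta -> beta -> gamma
Condition 1 (no descendant of mu in the set): holds — descendants of mu are {gamma}; none are in {}.
Condition 2 (every backdoor path blocked by {}):
  P1: open — no interior node is in the conditioning set.
{} does not satisfy the backdoor criterion.

No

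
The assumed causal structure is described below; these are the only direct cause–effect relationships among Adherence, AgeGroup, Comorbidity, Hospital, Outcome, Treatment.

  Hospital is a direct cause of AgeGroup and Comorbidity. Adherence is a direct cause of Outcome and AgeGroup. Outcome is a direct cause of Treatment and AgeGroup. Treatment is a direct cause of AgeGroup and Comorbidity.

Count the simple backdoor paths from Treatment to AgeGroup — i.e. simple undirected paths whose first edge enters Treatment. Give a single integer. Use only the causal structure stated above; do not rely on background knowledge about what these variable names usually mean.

A backdoor path from Treatment to AgeGroup is any simple undirected path whose first edge points into Treatment (i.e. leaves Treatment via a parent).
Parents of Treatment: {Outcome}.
Enumerating:
  P1: Treatment <- Outcome <- Adherence -> AgeGroup
  P2: Treatment <- Outcome -> AgeGroup
That exhausts the simple backdoor paths. Count: 2.

2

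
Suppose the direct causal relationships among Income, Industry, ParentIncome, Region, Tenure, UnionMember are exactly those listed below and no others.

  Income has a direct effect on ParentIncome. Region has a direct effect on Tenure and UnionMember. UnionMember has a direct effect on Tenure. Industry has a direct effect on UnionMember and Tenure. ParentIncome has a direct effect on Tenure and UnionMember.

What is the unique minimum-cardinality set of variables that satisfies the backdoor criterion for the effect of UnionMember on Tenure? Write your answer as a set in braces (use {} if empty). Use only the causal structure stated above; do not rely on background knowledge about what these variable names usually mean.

Variables eligible for adjustment (non-descendants of UnionMember, excluding UnionMember and Tenure): {Income, Industry, ParentIncome, Region}.
Backdoor paths from UnionMember to Tenure:
  P1: UnionMember <- Industry -> Tenure
  P2: UnionMember <- Region -> Tenure
  P3: UnionMember <- ParentIncome -> Tenure
The empty set is not sufficient: P1 (UnionMember <- Industry -> Tenure) has no collider blocking it and no conditioned non-collider, so it is open.
Try {Industry, ParentIncome, Region}:
  P1: blocked at fork node Industry ∈ conditioning set.
  P2: blocked at fork node Region ∈ conditioning set.
  P3: blocked at fork node ParentIncome ∈ conditioning set.
{Industry, ParentIncome, Region} contains no descendant of UnionMember and blocks every backdoor path.
Every element of {Industry, ParentIncome, Region} is needed (dropping Industry leaves P1 open; dropping ParentIncome leaves P3 open; dropping Region leaves P2 open), so no proper subset is valid.
Among all size-3 subsets of the eligible variables, only {Industry, ParentIncome, Region} blocks every backdoor path, so it is the unique smallest valid adjustment set.

{Industry, ParentIncome, Region}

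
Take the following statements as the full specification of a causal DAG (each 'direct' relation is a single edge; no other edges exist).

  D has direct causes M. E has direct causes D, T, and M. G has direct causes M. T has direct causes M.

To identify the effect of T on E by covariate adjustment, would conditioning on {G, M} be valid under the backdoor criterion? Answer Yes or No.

Yes

Backdoor paths from T to E (paths whose first edge points into T):
  P1: T <- M -> D -> E
  P2: T <- M -> E
Condition 1 (no descendant of T in the set): holds — descendants of T are {E}; none are in {G, M}.
Condition 2 (every backdoor path blocked by {G, M}):
  P1: blocked at fork node M ∈ conditioning set.
  P2: blocked at fork node M ∈ conditioning set.
{G, M} satisfies the backdoor criterion.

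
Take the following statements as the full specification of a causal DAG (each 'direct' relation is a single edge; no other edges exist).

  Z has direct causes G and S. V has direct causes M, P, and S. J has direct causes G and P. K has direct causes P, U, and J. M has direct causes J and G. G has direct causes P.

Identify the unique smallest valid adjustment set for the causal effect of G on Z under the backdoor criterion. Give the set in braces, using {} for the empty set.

Variables eligible for adjustment (non-descendants of G, excluding G and Z): {P, S, U}.
Backdoor paths from G to Z:
  P1: G <- P -> J -> M -> V <- S -> Z
  P2: G <- P -> K <- J -> M -> V <- S -> Z
  P3: G <- P -> V <- S -> Z
Each backdoor path contains an unconditioned collider, so every path is already blocked with the empty conditioning set:
  P1: blocked at collider V (neither it nor any descendant is in the conditioning set).
  P2: blocked at collider K (neither it nor any descendant is in the conditioning set).
  P3: blocked at collider V (neither it nor any descendant is in the conditioning set).
The empty set is therefore the unique smallest valid set.

{}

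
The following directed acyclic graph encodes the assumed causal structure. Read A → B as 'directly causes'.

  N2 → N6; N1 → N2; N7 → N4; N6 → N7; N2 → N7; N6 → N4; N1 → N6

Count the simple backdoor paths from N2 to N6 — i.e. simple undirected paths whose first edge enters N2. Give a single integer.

1

A backdoor path from N2 to N6 is any simple undirected path whose first edge points into N2 (i.e. leaves N2 via a parent).
Parents of N2: {N1}.
Enumerating:
  P1: N2 <- N1 -> N6
That exhausts the simple backdoor paths. Count: 1.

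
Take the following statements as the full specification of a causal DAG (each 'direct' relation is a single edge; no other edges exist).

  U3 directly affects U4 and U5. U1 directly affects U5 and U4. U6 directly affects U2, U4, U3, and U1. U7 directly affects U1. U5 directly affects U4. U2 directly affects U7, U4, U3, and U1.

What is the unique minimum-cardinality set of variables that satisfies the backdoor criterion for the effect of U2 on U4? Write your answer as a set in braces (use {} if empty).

{U6}

Variables eligible for adjustment (non-descendants of U2, excluding U2 and U4): {U6}.
Backdoor paths from U2 to U4:
  P1: U2 <- U6 -> U3 -> U5 <- U1 -> U4
  P2: U2 <- U6 -> U3 -> U5 -> U4
  P3: U2 <- U6 -> U3 -> U4
  P4: U2 <- U6 -> U1 -> U5 <- U3 -> U4
  P5: U2 <- U6 -> U1 -> U5 -> U4
  P6: U2 <- U6 -> U1 -> U4
  P7: U2 <- U6 -> U4
The empty set is not sufficient: P2 (U2 <- U6 -> U3 -> U5 -> U4) has no collider blocking it and no conditioned non-collider, so it is open.
Try {U6}:
  P1: blocked at fork node U6 ∈ conditioning set.
  P2: blocked at fork node U6 ∈ conditioning set.
  P3: blocked at fork node U6 ∈ conditioning set.
  P4: blocked at fork node U6 ∈ conditioning set.
  P5: blocked at fork node U6 ∈ conditioning set.
  P6: blocked at fork node U6 ∈ conditioning set.
  P7: blocked at fork node U6 ∈ conditioning set.
{U6} contains no descendant of U2 and blocks every backdoor path.
{U6} is the unique smallest valid adjustment set.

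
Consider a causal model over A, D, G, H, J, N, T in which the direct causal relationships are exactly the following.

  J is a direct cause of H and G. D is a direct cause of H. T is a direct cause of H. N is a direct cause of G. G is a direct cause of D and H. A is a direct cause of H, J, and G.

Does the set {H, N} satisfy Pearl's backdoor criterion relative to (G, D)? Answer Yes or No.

No

Backdoor paths from G to D (paths whose first edge points into G):
  P1: G <- A -> J -> H <- D
  P2: G <- A -> H <- D
  P3: G <- J <- A -> H <- D
  P4: G <- J -> H <- D
Condition 1 (no descendant of G in the set): FAILS — H is a descendant of G.
Condition 2 (every backdoor path blocked by {H, N}):
  P1: open — collider(s) H are conditioned on (or have a conditioned descendant) and no non-collider on the path is in the set.
  P2: open — collider(s) H are conditioned on (or have a conditioned descendant) and no non-collider on the path is in the set.
  P3: open — collider(s) H are conditioned on (or have a conditioned descendant) and no non-collider on the path is in the set.
  P4: open — collider(s) H are conditioned on (or have a conditioned descendant) and no non-collider on the path is in the set.
{H, N} does not satisfy the backdoor criterion.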